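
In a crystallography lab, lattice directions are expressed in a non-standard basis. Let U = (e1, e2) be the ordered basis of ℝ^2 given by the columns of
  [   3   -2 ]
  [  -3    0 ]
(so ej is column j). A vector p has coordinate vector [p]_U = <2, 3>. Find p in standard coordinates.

The coordinates say p = 2e1 + 3e2; adding the scaled basis vectors gives <0, -6>.

<0, -6>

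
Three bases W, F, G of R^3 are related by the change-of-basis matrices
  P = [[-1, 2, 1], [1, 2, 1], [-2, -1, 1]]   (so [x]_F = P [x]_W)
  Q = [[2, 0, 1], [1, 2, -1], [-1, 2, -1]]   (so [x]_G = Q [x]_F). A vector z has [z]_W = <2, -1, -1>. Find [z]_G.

First [z]_F = P [z]_W = <-5, -1, -4>.
Then [z]_G = Q [z]_F = <-14, -3, 7>.

<-14, -3, 7>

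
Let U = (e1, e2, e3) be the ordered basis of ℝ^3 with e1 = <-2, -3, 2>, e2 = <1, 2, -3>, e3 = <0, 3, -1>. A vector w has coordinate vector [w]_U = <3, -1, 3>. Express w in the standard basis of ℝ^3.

<-7, -2, 6>

By definition w = 3e1 - e2 + 3e3.
Summing componentwise gives <-7, -2, 6>.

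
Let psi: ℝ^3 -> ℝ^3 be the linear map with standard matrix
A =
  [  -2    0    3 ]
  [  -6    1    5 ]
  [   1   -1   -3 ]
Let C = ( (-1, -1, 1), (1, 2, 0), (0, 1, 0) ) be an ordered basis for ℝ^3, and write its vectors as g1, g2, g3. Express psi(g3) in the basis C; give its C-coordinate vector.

(-1, -1, 2)

Compute psi(g3) = A g3 = (0, 1, -1) in standard coordinates.
Then write this in C-coordinates: solve for y in y_1 g1 + ... + y_3 g3 = (0, 1, -1).
This gives y = (-1, -1, 2), which is column 3 of [psi]_C.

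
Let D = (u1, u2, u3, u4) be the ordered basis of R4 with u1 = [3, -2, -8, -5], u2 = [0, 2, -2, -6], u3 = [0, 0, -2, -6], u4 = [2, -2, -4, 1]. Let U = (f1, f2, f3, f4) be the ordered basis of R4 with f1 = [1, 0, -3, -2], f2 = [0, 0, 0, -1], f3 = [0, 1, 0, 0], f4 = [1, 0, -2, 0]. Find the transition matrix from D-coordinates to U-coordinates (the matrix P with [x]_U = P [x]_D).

[[2, 2, 2, 0], [1, 2, 2, -1], [-2, 2, 0, -2], [1, -2, -2, 2]]

Column j of P is [uj]_U, since P maps D-coordinates to U-coordinates.
Expressing u1 in U: u1 = 2f1 + f2 - 2f3 + f4, so column 1 of P is [2, 1, -2, 1].
Doing the same for each uj gives P = [[2, 2, 2, 0], [1, 2, 2, -1], [-2, 2, 0, -2], [1, -2, -2, 2]].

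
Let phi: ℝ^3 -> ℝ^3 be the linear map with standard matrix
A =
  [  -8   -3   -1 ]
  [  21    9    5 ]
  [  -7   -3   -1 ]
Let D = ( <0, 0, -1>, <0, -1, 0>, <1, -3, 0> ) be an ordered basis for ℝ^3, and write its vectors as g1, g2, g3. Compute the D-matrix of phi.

Let P have columns g1, ..., g3. Then [phi]_D = P^(-1) A P.
Here det P = -1, so P^(-1) is integer; computing A P first and then P^(-1)(A P) gives [[-1, -3, -2], [2, 0, 3], [1, 3, 1]].

[[-1, -3, -2], [2, 0, 3], [1, 3, 1]]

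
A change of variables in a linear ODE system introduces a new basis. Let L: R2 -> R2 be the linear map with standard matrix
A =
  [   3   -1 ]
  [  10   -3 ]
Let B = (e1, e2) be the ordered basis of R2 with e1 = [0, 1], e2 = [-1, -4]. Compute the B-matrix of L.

Let P have columns e1, e2. Then [L]_B = P^(-1) A P.
Here det P = 1, so P^(-1) is integer; computing A P first and then P^(-1)(A P) gives [[1, -2], [1, -1]].

[[1, -2], [1, -1]]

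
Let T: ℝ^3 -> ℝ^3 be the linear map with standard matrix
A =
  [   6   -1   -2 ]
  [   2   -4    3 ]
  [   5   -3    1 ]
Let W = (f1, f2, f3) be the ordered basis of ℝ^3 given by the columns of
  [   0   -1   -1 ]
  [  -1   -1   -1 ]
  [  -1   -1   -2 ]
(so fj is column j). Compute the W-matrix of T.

With P the matrix whose columns are f1, ..., f3, [T]_W = P^(-1) A P.
Column by column: T(f1) = A f1 = <3, 1, 2>; its W-coordinates <2, -2, -1> give column 1.
Continuing for each basis vector yields [T]_W = [[2, -2, 3], [-2, 1, 1], [-1, 2, 0]].

[[2, -2, 3], [-2, 1, 1], [-1, 2, 0]]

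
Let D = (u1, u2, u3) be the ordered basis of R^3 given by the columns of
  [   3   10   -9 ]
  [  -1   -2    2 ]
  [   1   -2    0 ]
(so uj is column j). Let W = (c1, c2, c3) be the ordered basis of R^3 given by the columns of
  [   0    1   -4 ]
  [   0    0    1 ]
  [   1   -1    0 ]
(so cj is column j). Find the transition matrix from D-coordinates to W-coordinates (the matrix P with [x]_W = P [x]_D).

[[0, 0, -1], [-1, 2, -1], [-1, -2, 2]]

Take x = uj: its D-coordinates are the j-th standard unit vector, so P e_j — column j of P — equals [uj]_W.
u1 = 0·c1 - c2 - c3, giving column 1 = <0, -1, -1>; repeating for each j gives P = [[0, 0, -1], [-1, 2, -1], [-1, -2, 2]].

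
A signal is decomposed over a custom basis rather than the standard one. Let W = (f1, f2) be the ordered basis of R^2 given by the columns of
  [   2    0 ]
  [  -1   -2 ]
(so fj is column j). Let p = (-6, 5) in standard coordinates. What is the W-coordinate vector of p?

(-3, -1)

[p]_W is the unique c with M c = p, where M has columns f1, f2.
System: 2c_1 + 0c_2 = -6, -c_1 - 2c_2 = 5; solving gives c_1 = -3, c_2 = -1.
Check: -3f1 - f2 = (-6, 5).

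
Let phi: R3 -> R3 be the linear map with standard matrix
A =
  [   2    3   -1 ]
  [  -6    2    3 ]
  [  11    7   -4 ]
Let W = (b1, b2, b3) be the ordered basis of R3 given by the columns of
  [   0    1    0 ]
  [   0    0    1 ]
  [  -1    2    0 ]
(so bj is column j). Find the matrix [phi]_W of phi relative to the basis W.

The j-th column of [phi]_W is [phi(bj)]_W.
phi(b1) = A b1 = <1, -3, 4> = -2b1 + b2 - 3b3, so column 1 is <-2, 1, -3>.
Repeating for b2, b3 and assembling the columns gives [[-2, -3, -1], [1, 0, 3], [-3, 0, 2]].

[[-2, -3, -1], [1, 0, 3], [-3, 0, 2]]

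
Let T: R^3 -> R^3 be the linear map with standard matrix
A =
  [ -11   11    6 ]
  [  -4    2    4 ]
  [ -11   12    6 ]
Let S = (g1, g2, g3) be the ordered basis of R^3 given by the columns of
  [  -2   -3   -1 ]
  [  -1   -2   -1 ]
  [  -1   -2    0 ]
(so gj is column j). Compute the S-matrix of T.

The j-th column of [T]_S is [T(gj)]_S.
T(g1) = A g1 = <5, 2, 4> = -2g1 - g2 + 2g3, so column 1 is <-2, -1, 2>.
Repeating for g2, g3 and assembling the columns gives [[-2, -1, 3], [-1, 2, -1], [2, -3, -3]].

[[-2, -1, 3], [-1, 2, -1], [2, -3, -3]]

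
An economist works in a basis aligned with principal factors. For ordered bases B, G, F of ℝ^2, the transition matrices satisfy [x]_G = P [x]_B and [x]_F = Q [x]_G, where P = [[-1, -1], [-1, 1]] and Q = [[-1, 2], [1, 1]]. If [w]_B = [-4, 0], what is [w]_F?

[4, 8]

First [w]_G = P [w]_B = [4, 4].
Then [w]_F = Q [w]_G = [4, 8].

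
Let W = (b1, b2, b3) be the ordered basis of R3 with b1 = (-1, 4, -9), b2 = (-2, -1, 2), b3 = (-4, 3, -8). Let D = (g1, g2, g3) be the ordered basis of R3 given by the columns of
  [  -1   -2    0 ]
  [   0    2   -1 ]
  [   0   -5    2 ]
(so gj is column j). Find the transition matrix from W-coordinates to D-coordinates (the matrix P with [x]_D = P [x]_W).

[[-1, 2, 0], [1, 0, 2], [-2, 1, 1]]

Column j of P is [bj]_D, since P maps W-coordinates to D-coordinates.
Expressing b1 in D: b1 = -g1 + g2 - 2g3, so column 1 of P is (-1, 1, -2).
Doing the same for each bj gives P = [[-1, 2, 0], [1, 0, 2], [-2, 1, 1]].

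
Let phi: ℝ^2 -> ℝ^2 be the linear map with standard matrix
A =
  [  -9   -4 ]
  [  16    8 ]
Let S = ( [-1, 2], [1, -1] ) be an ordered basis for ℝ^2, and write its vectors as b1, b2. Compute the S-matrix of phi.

Let P have columns b1, b2. Then [phi]_S = P^(-1) A P.
Here det P = -1, so P^(-1) is integer; computing A P first and then P^(-1)(A P) gives [[1, 3], [2, -2]].

[[1, 3], [2, -2]]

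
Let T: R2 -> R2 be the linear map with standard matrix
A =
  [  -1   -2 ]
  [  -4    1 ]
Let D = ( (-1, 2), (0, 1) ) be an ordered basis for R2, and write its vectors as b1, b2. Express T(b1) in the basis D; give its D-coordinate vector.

(3, 0)

Compute T(b1) = A b1 = (-3, 6) in standard coordinates.
Then write this in D-coordinates: solve for y in y_1 b1 + y_2 b2 = (-3, 6).
This gives y = (3, 0), which is column 1 of [T]_D.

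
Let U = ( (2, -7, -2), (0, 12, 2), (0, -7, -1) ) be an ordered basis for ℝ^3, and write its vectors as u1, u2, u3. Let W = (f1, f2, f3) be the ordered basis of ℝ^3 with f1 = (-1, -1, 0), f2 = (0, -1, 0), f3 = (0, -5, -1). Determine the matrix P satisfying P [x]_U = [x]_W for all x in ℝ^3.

Take x = uj: its U-coordinates are the j-th standard unit vector, so P e_j — column j of P — equals [uj]_W.
u1 = -2f1 - f2 + 2f3, giving column 1 = (-2, -1, 2); repeating for each j gives P = [[-2, 0, 0], [-1, -2, 2], [2, -2, 1]].

[[-2, 0, 0], [-1, -2, 2], [2, -2, 1]]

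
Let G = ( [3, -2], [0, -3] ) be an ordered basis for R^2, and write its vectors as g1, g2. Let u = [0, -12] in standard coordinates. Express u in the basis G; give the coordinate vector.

[0, 4]

Write u = c_1 g1 + c_2 g2 and solve for the c_i.
System: 3c_1 + 0c_2 = 0, -2c_1 - 3c_2 = -12; solving gives c_1 = 0, c_2 = 4.
Check: 0·g1 + 4g2 = [0, -12].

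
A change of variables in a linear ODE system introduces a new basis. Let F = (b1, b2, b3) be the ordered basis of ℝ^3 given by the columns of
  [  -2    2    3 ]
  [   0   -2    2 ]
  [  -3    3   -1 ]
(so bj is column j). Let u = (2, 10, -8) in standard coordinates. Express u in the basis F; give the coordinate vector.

[u]_F is the unique c with M c = u, where M has columns b1, ..., b3.
Solving this 3x3 system gives c = (-1, -3, 2).
Check: -b1 - 3b2 + 2b3 = (2, 10, -8).

(-1, -3, 2)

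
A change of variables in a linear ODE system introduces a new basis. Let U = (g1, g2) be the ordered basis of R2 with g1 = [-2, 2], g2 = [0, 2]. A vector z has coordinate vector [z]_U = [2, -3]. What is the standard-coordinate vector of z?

The coordinates say z = 2g1 - 3g2; adding the scaled basis vectors gives [-4, -2].

[-4, -2]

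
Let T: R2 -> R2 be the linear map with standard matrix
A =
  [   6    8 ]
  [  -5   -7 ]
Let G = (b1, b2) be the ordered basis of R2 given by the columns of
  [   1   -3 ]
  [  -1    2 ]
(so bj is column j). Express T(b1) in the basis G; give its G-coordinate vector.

Column 1 of [T]_G is the G-coordinate vector of T(b1).
In standard coordinates T(b1) = A b1 = [-2, 2].
Converting to G: [-2, 2] = -2b1 + 0·b2, so the coordinate vector is [-2, 0].

[-2, 0]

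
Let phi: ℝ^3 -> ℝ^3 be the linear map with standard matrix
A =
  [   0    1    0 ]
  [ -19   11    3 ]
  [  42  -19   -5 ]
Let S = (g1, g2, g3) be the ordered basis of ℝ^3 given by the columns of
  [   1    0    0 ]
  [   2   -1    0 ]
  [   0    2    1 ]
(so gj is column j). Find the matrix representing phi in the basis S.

With P the matrix whose columns are g1, ..., g3, [phi]_S = P^(-1) A P.
Column by column: phi(g1) = A g1 = (2, 3, 4); its S-coordinates (2, 1, 2) give column 1.
Continuing for each basis vector yields [phi]_S = [[2, -1, 0], [1, 3, -3], [2, 3, 1]].

[[2, -1, 0], [1, 3, -3], [2, 3, 1]]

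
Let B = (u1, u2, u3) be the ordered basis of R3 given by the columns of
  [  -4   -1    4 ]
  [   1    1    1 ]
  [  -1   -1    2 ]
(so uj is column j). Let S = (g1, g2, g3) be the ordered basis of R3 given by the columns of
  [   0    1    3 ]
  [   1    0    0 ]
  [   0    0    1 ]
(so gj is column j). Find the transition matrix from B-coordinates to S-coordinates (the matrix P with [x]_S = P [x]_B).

Column j of P is [uj]_S, since P maps B-coordinates to S-coordinates.
Expressing u1 in S: u1 = g1 - g2 - g3, so column 1 of P is (1, -1, -1).
Doing the same for each uj gives P = [[1, 1, 1], [-1, 2, -2], [-1, -1, 2]].

[[1, 1, 1], [-1, 2, -2], [-1, -1, 2]]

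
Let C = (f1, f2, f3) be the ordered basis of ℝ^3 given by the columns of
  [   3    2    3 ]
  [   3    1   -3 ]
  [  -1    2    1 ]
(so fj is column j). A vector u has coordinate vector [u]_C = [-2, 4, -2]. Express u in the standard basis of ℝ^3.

u = M [u]_C, where M has columns f1, ..., f3.
Carrying out the matrix-vector product, u = [-4, 4, 8].

[-4, 4, 8]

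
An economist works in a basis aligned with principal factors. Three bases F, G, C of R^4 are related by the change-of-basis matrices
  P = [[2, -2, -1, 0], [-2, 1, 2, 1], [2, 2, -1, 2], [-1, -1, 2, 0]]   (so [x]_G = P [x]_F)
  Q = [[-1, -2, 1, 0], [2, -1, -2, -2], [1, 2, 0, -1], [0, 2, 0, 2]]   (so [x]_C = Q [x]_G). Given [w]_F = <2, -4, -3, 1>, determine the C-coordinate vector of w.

<12, 49, -7, -34>

Apply P to get G-coordinates <15, -13, 1, -4>, then Q to get C-coordinates.
The result is [w]_C = <12, 49, -7, -34>.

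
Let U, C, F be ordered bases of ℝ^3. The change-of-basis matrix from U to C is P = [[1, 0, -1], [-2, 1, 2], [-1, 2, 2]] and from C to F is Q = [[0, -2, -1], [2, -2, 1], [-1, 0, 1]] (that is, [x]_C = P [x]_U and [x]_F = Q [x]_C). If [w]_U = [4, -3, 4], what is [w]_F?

[8, 4, -2]

Apply P to get C-coordinates [0, -3, -2], then Q to get F-coordinates.
The result is [w]_F = [8, 4, -2].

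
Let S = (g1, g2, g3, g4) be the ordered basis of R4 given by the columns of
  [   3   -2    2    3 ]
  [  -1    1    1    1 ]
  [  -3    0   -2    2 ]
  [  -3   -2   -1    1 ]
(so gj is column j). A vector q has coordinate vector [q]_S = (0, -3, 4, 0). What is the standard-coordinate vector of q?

(14, 1, -8, 2)

The coordinates say q = 0·g1 - 3g2 + 4g3 + 0·g4; adding the scaled basis vectors gives (14, 1, -8, 2).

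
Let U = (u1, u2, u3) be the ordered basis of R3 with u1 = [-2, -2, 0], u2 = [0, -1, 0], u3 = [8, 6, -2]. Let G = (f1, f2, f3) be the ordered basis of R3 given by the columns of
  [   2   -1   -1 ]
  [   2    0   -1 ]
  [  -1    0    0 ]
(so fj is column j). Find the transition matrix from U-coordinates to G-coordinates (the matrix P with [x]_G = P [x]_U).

[[0, 0, 2], [0, -1, -2], [2, 1, -2]]

Take x = uj: its U-coordinates are the j-th standard unit vector, so P e_j — column j of P — equals [uj]_G.
u1 = 0·f1 + 0·f2 + 2f3, giving column 1 = [0, 0, 2]; repeating for each j gives P = [[0, 0, 2], [0, -1, -2], [2, 1, -2]].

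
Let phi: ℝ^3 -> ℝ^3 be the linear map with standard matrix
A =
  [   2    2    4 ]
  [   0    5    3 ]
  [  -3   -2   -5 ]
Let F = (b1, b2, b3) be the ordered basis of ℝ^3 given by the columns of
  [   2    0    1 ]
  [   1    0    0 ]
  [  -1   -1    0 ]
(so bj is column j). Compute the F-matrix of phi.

The j-th column of [phi]_F is [phi(bj)]_F.
phi(b1) = A b1 = <2, 2, -3> = 2b1 + b2 - 2b3, so column 1 is <2, 1, -2>.
Repeating for b2, b3 and assembling the columns gives [[2, -3, 0], [1, -2, 3], [-2, 2, 2]].

[[2, -3, 0], [1, -2, 3], [-2, 2, 2]]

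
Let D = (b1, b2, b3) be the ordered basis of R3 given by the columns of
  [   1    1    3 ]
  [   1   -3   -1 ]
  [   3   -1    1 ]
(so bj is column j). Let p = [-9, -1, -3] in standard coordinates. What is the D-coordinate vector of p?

[1, 2, -4]

[p]_D is the unique c with M c = p, where M has columns b1, ..., b3.
Solving this 3x3 system gives c = (1, 2, -4).
Check: b1 + 2b2 - 4b3 = [-9, -1, -3].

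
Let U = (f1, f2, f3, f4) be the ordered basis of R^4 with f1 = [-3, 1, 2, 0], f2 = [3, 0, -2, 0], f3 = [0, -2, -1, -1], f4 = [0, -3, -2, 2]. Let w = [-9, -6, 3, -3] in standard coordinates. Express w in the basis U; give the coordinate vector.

[w]_U is the unique c with M c = w, where M has columns f1, ..., f4.
Row-reducing the augmented matrix [M | w] gives c = (0, -3, 3, 0).
Check: 0·f1 - 3f2 + 3f3 + 0·f4 = [-9, -6, 3, -3].

[0, -3, 3, 0]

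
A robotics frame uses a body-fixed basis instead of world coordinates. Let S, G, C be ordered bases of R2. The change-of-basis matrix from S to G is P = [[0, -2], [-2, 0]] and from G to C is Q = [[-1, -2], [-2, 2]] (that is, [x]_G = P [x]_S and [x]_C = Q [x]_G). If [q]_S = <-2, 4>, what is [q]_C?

Apply P to get G-coordinates <-8, 4>, then Q to get C-coordinates.
The result is [q]_C = <0, 24>.

<0, 24>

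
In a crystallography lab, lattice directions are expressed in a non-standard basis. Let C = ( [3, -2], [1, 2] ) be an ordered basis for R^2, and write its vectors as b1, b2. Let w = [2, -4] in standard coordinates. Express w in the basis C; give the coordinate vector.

We seek scalars with c_1 b1 + c_2 b2 = w; equivalently solve M c = w where the columns of M are b1, b2.
System: 3c_1 + c_2 = 2, -2c_1 + 2c_2 = -4; solving gives c_1 = 1, c_2 = -1.
Check: b1 - b2 = [2, -4].

[1, -1]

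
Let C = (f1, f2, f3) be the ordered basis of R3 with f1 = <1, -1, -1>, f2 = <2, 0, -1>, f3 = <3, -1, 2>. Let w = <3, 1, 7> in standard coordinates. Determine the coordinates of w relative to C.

[w]_C is the unique c with M c = w, where M has columns f1, ..., f3.
Solving this 3x3 system gives c = (-3, 0, 2).
Check: -3f1 + 0·f2 + 2f3 = <3, 1, 7>.

<-3, 0, 2>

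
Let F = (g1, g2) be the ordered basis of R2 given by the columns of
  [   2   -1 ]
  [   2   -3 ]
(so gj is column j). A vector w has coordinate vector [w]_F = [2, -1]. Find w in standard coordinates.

By definition w = 2g1 - g2.
Summing componentwise gives [5, 7].

[5, 7]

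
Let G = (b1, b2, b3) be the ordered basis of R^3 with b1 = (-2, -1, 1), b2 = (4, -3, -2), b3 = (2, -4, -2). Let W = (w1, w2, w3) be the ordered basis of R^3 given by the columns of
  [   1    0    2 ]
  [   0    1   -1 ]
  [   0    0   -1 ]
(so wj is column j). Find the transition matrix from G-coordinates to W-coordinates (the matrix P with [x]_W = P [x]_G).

Let M have columns bj and N have columns wj. Then for every x, N [x]_W = x = M [x]_G, so P = N^(-1) M.
Since det N = -1, N^(-1) has integer entries; multiplying gives P = [[0, 0, -2], [-2, -1, -2], [-1, 2, 2]].

[[0, 0, -2], [-2, -1, -2], [-1, 2, 2]]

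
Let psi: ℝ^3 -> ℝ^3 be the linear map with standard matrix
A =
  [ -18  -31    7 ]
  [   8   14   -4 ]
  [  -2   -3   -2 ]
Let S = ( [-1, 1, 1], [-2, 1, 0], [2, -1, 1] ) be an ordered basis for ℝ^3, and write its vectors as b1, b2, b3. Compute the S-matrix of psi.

[[-2, 1, -2], [3, -3, -1], [-1, 0, -1]]

The j-th column of [psi]_S is [psi(bj)]_S.
psi(b1) = A b1 = [-6, 2, -3] = -2b1 + 3b2 - b3, so column 1 is [-2, 3, -1].
Repeating for b2, b3 and assembling the columns gives [[-2, 1, -2], [3, -3, -1], [-1, 0, -1]].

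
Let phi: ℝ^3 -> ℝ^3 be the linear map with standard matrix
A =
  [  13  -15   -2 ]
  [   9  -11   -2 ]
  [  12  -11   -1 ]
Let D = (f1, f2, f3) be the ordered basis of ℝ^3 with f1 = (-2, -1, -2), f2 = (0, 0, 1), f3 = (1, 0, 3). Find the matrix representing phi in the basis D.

[[3, 2, -3], [-2, -3, 0], [-1, 2, 1]]

Let P have columns f1, ..., f3. Then [phi]_D = P^(-1) A P.
Here det P = -1, so P^(-1) is integer; computing A P first and then P^(-1)(A P) gives [[3, 2, -3], [-2, -3, 0], [-1, 2, 1]].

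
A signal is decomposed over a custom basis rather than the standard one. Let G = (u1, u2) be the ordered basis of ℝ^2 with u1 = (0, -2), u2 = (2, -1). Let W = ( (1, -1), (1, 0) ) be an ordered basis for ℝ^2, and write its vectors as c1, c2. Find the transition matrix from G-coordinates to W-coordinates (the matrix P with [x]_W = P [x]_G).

[[2, 1], [-2, 1]]

Let M have columns uj and N have columns cj. Then for every x, N [x]_W = x = M [x]_G, so P = N^(-1) M.
Since det N = 1, N^(-1) has integer entries; multiplying gives P = [[2, 1], [-2, 1]].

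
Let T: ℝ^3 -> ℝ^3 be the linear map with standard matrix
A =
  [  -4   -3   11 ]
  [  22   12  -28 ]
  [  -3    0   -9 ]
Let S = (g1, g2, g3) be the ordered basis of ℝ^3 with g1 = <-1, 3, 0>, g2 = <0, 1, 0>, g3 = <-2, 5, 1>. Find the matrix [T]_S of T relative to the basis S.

The j-th column of [T]_S is [T(gj)]_S.
T(g1) = A g1 = <-5, 14, 3> = -g1 + 2g2 + 3g3, so column 1 is <-1, 2, 3>.
Repeating for g2, g3 and assembling the columns gives [[-1, 3, 2], [2, 3, -3], [3, 0, -3]].

[[-1, 3, 2], [2, 3, -3], [3, 0, -3]]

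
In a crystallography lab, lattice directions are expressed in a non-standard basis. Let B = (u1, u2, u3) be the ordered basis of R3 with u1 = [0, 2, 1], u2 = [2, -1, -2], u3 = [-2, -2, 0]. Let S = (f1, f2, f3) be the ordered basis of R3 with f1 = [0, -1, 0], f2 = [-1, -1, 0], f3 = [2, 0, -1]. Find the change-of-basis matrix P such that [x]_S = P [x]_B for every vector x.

Take x = uj: its B-coordinates are the j-th standard unit vector, so P e_j — column j of P — equals [uj]_S.
u1 = 0·f1 - 2f2 - f3, giving column 1 = [0, -2, -1]; repeating for each j gives P = [[0, -1, 0], [-2, 2, 2], [-1, 2, 0]].

[[0, -1, 0], [-2, 2, 2], [-1, 2, 0]]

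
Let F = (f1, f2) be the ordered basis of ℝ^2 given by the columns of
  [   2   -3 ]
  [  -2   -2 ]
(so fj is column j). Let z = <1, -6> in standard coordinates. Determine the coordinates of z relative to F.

We seek scalars with c_1 f1 + c_2 f2 = z; equivalently solve M c = z where the columns of M are f1, f2.
System: 2c_1 - 3c_2 = 1, -2c_1 - 2c_2 = -6; solving gives c_1 = 2, c_2 = 1.
Check: 2f1 + f2 = <1, -6>.

<2, 1>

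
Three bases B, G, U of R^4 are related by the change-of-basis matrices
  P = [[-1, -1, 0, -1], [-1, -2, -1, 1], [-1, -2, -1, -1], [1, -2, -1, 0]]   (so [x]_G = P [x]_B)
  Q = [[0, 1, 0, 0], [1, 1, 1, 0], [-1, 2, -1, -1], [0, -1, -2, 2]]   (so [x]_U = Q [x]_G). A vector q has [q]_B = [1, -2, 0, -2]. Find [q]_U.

First [q]_G = P [q]_B = [3, 1, 5, 5].
Then [q]_U = Q [q]_G = [1, 9, -11, -1].

[1, 9, -11, -1]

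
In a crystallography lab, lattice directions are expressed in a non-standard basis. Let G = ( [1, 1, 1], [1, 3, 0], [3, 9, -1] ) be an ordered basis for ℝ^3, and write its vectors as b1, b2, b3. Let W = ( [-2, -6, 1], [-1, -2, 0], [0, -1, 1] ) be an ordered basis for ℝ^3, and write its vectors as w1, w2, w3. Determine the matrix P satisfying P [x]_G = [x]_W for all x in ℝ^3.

Take x = bj: its G-coordinates are the j-th standard unit vector, so P e_j — column j of P — equals [bj]_W.
b1 = 0·w1 - w2 + w3, giving column 1 = [0, -1, 1]; repeating for each j gives P = [[0, -1, -2], [-1, 1, 1], [1, 1, 1]].

[[0, -1, -2], [-1, 1, 1], [1, 1, 1]]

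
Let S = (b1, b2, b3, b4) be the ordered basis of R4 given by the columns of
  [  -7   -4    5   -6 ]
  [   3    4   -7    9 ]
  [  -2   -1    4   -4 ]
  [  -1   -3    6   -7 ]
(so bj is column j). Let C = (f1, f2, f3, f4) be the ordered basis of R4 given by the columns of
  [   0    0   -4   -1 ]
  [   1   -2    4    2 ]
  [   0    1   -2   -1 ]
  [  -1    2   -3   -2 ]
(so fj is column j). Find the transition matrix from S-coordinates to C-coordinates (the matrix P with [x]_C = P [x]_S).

Column j of P is [bj]_C, since P maps S-coordinates to C-coordinates.
Expressing b1 in C: b1 = -f1 + f2 + 2f3 - f4, so column 1 of P is (-1, 1, 2, -1).
Doing the same for each bj gives P = [[-1, 2, 1, 1], [1, 1, 1, -2], [2, 1, -1, 2], [-1, 0, -1, -2]].

[[-1, 2, 1, 1], [1, 1, 1, -2], [2, 1, -1, 2], [-1, 0, -1, -2]]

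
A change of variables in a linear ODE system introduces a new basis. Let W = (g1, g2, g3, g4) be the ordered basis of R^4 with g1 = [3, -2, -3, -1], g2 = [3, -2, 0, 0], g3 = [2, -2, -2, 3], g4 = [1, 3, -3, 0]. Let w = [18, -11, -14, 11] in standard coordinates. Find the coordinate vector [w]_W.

[w]_W is the unique c with M c = w, where M has columns g1, ..., g4.
Gaussian elimination on [M | w] yields c = (1, 2, 4, 1).
Check: g1 + 2g2 + 4g3 + g4 = [18, -11, -14, 11].

[1, 2, 4, 1]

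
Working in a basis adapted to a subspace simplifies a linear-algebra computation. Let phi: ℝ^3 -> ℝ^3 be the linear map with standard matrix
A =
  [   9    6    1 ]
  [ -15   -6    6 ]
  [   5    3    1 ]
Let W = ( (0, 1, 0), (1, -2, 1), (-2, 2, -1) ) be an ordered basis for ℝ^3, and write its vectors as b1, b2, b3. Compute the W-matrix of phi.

Let P have columns b1, ..., b3. Then [phi]_W = P^(-1) A P.
Here det P = -1, so P^(-1) is integer; computing A P first and then P^(-1)(A P) gives [[0, 3, 2], [0, 2, -3], [-3, 2, 2]].

[[0, 3, 2], [0, 2, -3], [-3, 2, 2]]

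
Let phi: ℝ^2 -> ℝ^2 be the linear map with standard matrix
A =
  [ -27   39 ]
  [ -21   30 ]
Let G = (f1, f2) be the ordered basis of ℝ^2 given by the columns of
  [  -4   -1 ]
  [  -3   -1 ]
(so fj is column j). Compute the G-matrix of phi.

[[3, 3], [-3, 0]]

The j-th column of [phi]_G is [phi(fj)]_G.
phi(f1) = A f1 = <-9, -6> = 3f1 - 3f2, so column 1 is <3, -3>.
Repeating for f2 and assembling the columns gives [[3, 3], [-3, 0]].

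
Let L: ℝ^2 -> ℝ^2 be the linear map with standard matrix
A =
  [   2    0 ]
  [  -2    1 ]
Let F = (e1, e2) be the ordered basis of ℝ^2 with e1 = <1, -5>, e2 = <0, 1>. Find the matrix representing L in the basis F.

[[2, 0], [3, 1]]

The j-th column of [L]_F is [L(ej)]_F.
L(e1) = A e1 = <2, -7> = 2e1 + 3e2, so column 1 is <2, 3>.
Repeating for e2 and assembling the columns gives [[2, 0], [3, 1]].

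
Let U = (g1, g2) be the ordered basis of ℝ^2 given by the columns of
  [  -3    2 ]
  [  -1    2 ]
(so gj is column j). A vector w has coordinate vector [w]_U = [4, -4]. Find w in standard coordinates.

[-20, -12]

By definition w = 4g1 - 4g2.
Summing componentwise gives [-20, -12].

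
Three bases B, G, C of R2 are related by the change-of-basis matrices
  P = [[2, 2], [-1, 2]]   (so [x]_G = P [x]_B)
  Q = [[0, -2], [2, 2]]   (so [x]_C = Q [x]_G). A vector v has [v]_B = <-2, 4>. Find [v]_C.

Apply P to get G-coordinates <4, 10>, then Q to get C-coordinates.
The result is [v]_C = <-20, 28>.

<-20, 28>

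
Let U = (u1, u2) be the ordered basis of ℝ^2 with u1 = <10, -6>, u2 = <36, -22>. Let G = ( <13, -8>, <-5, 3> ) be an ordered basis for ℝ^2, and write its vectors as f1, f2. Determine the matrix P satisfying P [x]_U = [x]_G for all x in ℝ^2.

[[0, 2], [-2, -2]]

Column j of P is [uj]_G, since P maps U-coordinates to G-coordinates.
Expressing u1 in G: u1 = 0·f1 - 2f2, so column 1 of P is <0, -2>.
Doing the same for each uj gives P = [[0, 2], [-2, -2]].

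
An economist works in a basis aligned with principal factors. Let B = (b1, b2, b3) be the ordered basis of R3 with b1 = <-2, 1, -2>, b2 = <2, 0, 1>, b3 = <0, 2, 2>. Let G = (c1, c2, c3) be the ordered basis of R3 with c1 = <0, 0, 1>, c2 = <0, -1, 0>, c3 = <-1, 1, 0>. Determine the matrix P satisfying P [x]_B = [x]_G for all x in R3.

Column j of P is [bj]_G, since P maps B-coordinates to G-coordinates.
Expressing b1 in G: b1 = -2c1 + c2 + 2c3, so column 1 of P is <-2, 1, 2>.
Doing the same for each bj gives P = [[-2, 1, 2], [1, -2, -2], [2, -2, 0]].

[[-2, 1, 2], [1, -2, -2], [2, -2, 0]]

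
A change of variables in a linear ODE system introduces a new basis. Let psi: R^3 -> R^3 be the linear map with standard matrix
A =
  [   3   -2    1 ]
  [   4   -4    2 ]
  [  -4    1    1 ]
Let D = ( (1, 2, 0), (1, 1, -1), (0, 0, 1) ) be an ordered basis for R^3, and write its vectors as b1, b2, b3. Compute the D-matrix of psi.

Let P have columns b1, ..., b3. Then [psi]_D = P^(-1) A P.
Here det P = -1, so P^(-1) is integer; computing A P first and then P^(-1)(A P) gives [[-3, -2, 1], [2, 2, 0], [0, -2, 1]].

[[-3, -2, 1], [2, 2, 0], [0, -2, 1]]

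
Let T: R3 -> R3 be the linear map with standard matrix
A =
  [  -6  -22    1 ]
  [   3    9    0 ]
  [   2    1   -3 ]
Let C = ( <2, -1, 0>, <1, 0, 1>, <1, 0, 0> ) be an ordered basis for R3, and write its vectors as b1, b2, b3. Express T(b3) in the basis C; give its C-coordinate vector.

Column 3 of [T]_C is the C-coordinate vector of T(b3).
In standard coordinates T(b3) = A b3 = <-6, 3, 2>.
Converting to C: <-6, 3, 2> = -3b1 + 2b2 - 2b3, so the coordinate vector is <-3, 2, -2>.

<-3, 2, -2>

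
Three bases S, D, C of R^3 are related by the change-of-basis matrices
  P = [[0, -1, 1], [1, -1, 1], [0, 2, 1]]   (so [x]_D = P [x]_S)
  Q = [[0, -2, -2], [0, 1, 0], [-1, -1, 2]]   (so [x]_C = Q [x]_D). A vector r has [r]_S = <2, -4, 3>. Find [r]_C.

<-8, 9, -26>

First [r]_D = P [r]_S = <7, 9, -5>.
Then [r]_C = Q [r]_D = <-8, 9, -26>.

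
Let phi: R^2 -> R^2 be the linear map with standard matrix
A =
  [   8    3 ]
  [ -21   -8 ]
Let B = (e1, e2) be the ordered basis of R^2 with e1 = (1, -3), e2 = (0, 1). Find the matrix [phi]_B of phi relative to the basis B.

[[-1, 3], [0, 1]]

With P the matrix whose columns are e1, e2, [phi]_B = P^(-1) A P.
Column by column: phi(e1) = A e1 = (-1, 3); its B-coordinates (-1, 0) give column 1.
Continuing for each basis vector yields [phi]_B = [[-1, 3], [0, 1]].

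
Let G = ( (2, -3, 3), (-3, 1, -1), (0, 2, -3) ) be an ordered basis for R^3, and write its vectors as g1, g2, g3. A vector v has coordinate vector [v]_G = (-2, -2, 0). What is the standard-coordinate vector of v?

By definition v = -2g1 - 2g2 + 0·g3.
Summing componentwise gives (2, 4, -4).

(2, 4, -4)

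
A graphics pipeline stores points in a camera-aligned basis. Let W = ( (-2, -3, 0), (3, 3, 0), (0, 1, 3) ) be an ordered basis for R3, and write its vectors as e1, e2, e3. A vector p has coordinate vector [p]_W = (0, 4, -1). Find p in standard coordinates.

(12, 11, -3)

By definition p = 0·e1 + 4e2 - e3.
Summing componentwise gives (12, 11, -3).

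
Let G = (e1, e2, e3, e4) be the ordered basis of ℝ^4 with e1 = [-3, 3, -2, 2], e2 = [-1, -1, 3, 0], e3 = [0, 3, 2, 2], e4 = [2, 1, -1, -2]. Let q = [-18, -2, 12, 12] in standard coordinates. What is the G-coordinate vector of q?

[2, 4, 0, -4]

[q]_G is the unique c with M c = q, where M has columns e1, ..., e4.
Gaussian elimination on [M | q] yields c = (2, 4, 0, -4).
Check: 2e1 + 4e2 + 0·e3 - 4e4 = [-18, -2, 12, 12].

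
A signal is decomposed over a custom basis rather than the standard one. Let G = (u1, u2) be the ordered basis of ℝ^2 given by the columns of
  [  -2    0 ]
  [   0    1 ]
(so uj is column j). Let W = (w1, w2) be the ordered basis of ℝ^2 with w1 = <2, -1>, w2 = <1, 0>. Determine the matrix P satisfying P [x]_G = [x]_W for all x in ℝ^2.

Let M have columns uj and N have columns wj. Then for every x, N [x]_W = x = M [x]_G, so P = N^(-1) M.
Since det N = 1, N^(-1) has integer entries; multiplying gives P = [[0, -1], [-2, 2]].

[[0, -1], [-2, 2]]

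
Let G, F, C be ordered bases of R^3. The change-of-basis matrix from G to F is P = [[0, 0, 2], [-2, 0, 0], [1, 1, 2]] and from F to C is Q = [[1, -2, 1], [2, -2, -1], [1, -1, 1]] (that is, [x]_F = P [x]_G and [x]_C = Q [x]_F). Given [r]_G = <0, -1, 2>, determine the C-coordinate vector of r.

First [r]_F = P [r]_G = <4, 0, 3>.
Then [r]_C = Q [r]_F = <7, 5, 7>.

<7, 5, 7>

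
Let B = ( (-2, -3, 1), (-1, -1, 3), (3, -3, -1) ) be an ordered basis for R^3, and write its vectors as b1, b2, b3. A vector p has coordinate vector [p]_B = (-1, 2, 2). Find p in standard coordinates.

p = M [p]_B, where M has columns b1, ..., b3.
Carrying out the matrix-vector product, p = (6, -5, 3).

(6, -5, 3)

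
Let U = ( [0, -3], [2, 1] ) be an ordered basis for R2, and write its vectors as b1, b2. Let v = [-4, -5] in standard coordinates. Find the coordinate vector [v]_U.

Write v = c_1 b1 + c_2 b2 and solve for the c_i.
System: 0c_1 + 2c_2 = -4, -3c_1 + c_2 = -5; solving gives c_1 = 1, c_2 = -2.
Check: b1 - 2b2 = [-4, -5].

[1, -2]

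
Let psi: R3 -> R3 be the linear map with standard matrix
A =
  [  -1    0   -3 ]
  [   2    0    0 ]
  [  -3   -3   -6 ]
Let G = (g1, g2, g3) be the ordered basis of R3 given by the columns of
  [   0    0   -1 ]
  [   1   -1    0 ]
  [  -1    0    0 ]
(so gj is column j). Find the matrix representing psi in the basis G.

[[-3, -3, -3], [-3, -3, -1], [-3, 0, -1]]

Let P have columns g1, ..., g3. Then [psi]_G = P^(-1) A P.
Here det P = 1, so P^(-1) is integer; computing A P first and then P^(-1)(A P) gives [[-3, -3, -3], [-3, -3, -1], [-3, 0, -1]].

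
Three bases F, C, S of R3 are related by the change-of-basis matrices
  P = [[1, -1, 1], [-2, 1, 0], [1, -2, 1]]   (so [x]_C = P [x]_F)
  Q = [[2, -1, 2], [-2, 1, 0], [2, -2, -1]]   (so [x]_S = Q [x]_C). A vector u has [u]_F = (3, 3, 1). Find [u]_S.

Apply P to get C-coordinates (1, -3, -2), then Q to get S-coordinates.
The result is [u]_S = (1, -5, 10).

(1, -5, 10)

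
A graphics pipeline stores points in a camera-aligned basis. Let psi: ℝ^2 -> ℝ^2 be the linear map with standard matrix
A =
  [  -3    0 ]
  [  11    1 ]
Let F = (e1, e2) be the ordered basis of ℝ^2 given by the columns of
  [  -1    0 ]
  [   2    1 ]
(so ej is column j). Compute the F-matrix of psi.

The j-th column of [psi]_F is [psi(ej)]_F.
psi(e1) = A e1 = [3, -9] = -3e1 - 3e2, so column 1 is [-3, -3].
Repeating for e2 and assembling the columns gives [[-3, 0], [-3, 1]].

[[-3, 0], [-3, 1]]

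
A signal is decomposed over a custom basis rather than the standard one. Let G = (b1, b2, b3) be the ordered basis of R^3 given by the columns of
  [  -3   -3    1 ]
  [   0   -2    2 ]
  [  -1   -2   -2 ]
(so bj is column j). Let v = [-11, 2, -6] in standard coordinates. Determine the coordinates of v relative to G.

[4, 0, 1]

We seek scalars with c_1 b1 + ... + c_3 b3 = v; equivalently solve M c = v where the columns of M are b1, ..., b3.
Row-reducing the augmented matrix [M | v] gives c = (4, 0, 1).
Check: 4b1 + 0·b2 + b3 = [-11, 2, -6].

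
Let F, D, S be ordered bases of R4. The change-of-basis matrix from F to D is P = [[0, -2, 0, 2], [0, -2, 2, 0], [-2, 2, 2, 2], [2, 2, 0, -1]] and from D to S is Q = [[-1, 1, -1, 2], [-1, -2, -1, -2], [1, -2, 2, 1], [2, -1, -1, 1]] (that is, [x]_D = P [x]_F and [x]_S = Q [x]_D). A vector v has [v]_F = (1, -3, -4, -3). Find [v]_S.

(18, 28, -41, 23)

First [v]_D = P [v]_F = (0, -2, -22, -1).
Then [v]_S = Q [v]_D = (18, 28, -41, 23).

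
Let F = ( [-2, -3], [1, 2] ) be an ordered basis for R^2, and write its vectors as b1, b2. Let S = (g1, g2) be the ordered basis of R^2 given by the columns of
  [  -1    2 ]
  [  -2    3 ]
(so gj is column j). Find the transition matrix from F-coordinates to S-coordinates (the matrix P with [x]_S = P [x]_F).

[[0, -1], [-1, 0]]

Let M have columns bj and N have columns gj. Then for every x, N [x]_S = x = M [x]_F, so P = N^(-1) M.
Since det N = 1, N^(-1) has integer entries; multiplying gives P = [[0, -1], [-1, 0]].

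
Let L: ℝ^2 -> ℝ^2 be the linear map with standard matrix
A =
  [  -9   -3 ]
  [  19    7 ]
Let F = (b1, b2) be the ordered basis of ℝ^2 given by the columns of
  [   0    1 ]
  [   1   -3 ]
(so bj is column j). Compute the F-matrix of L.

The j-th column of [L]_F is [L(bj)]_F.
L(b1) = A b1 = [-3, 7] = -2b1 - 3b2, so column 1 is [-2, -3].
Repeating for b2 and assembling the columns gives [[-2, -2], [-3, 0]].

[[-2, -2], [-3, 0]]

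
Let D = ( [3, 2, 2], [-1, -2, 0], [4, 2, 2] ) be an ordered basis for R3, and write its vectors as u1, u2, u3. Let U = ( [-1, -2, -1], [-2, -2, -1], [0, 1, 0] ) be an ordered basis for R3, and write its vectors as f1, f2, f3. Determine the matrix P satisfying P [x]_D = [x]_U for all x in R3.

[[-1, -1, 0], [-1, 1, -2], [-2, -2, -2]]

Take x = uj: its D-coordinates are the j-th standard unit vector, so P e_j — column j of P — equals [uj]_U.
u1 = -f1 - f2 - 2f3, giving column 1 = [-1, -1, -2]; repeating for each j gives P = [[-1, -1, 0], [-1, 1, -2], [-2, -2, -2]].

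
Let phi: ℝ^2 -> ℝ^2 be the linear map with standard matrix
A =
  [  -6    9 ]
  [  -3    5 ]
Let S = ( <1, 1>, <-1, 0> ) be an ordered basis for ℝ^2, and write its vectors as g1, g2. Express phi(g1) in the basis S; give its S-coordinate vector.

<2, -1>

Column 1 of [phi]_S is the S-coordinate vector of phi(g1).
In standard coordinates phi(g1) = A g1 = <3, 2>.
Converting to S: <3, 2> = 2g1 - g2, so the coordinate vector is <2, -1>.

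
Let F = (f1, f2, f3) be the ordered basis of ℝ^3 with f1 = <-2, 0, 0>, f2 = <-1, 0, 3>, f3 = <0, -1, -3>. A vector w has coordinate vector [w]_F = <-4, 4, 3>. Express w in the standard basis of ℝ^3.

By definition w = -4f1 + 4f2 + 3f3.
Summing componentwise gives <4, -3, 3>.

<4, -3, 3>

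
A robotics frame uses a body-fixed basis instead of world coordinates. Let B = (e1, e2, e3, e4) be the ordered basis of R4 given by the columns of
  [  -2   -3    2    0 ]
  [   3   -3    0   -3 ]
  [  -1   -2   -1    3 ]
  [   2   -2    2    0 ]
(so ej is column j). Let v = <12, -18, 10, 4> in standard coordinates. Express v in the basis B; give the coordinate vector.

Write v = c_1 e1 + ... + c_4 e4 and solve for the c_i.
Gaussian elimination on [M | v] yields c = (-2, 0, 4, 4).
Check: -2e1 + 0·e2 + 4e3 + 4e4 = <12, -18, 10, 4>.

<-2, 0, 4, 4>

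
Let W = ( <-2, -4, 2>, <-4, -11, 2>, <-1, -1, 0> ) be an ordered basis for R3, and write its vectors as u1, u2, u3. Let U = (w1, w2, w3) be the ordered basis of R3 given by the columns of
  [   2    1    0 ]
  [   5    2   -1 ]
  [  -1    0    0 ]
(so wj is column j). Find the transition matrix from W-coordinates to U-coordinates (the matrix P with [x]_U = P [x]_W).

Let M have columns uj and N have columns wj. Then for every x, N [x]_U = x = M [x]_W, so P = N^(-1) M.
Since det N = 1, N^(-1) has integer entries; multiplying gives P = [[-2, -2, 0], [2, 0, -1], [-2, 1, -1]].

[[-2, -2, 0], [2, 0, -1], [-2, 1, -1]]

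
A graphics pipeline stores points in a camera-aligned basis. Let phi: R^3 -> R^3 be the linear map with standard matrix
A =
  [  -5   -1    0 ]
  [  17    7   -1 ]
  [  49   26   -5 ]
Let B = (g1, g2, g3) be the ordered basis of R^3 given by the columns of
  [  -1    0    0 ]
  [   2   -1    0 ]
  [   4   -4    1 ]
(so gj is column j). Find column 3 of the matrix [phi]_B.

(0, 1, -1)

Compute phi(g3) = A g3 = (0, -1, -5) in standard coordinates.
Then write this in B-coordinates: solve for y in y_1 g1 + ... + y_3 g3 = (0, -1, -5).
This gives y = (0, 1, -1), which is column 3 of [phi]_B.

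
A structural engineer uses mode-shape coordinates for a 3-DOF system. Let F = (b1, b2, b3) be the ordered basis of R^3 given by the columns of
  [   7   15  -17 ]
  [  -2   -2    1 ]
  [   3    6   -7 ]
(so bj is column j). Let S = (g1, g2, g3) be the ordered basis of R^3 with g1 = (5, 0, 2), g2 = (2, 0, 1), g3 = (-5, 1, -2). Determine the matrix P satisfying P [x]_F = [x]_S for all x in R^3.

Take x = bj: its F-coordinates are the j-th standard unit vector, so P e_j — column j of P — equals [bj]_S.
b1 = -g1 + g2 - 2g3, giving column 1 = (-1, 1, -2); repeating for each j gives P = [[-1, 1, -2], [1, 0, -1], [-2, -2, 1]].

[[-1, 1, -2], [1, 0, -1], [-2, -2, 1]]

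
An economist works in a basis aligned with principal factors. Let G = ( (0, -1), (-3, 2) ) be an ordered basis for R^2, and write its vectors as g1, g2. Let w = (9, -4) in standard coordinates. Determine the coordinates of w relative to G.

We seek scalars with c_1 g1 + c_2 g2 = w; equivalently solve M c = w where the columns of M are g1, g2.
System: 0c_1 - 3c_2 = 9, -c_1 + 2c_2 = -4; solving gives c_1 = -2, c_2 = -3.
Check: -2g1 - 3g2 = (9, -4).

(-2, -3)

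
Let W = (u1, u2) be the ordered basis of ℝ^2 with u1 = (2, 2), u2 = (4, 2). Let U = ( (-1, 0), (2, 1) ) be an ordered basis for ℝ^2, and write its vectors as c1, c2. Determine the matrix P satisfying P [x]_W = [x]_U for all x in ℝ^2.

Let M have columns uj and N have columns cj. Then for every x, N [x]_U = x = M [x]_W, so P = N^(-1) M.
Since det N = -1, N^(-1) has integer entries; multiplying gives P = [[2, 0], [2, 2]].

[[2, 0], [2, 2]]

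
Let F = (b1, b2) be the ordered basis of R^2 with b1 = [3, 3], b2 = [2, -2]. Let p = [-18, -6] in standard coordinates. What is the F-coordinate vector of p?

We seek scalars with c_1 b1 + c_2 b2 = p; equivalently solve M c = p where the columns of M are b1, b2.
System: 3c_1 + 2c_2 = -18, 3c_1 - 2c_2 = -6; solving gives c_1 = -4, c_2 = -3.
Check: -4b1 - 3b2 = [-18, -6].

[-4, -3]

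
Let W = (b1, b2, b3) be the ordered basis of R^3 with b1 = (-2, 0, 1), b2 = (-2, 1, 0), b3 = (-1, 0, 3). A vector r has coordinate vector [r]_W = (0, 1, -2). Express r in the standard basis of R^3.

By definition r = 0·b1 + b2 - 2b3.
Summing componentwise gives (0, 1, -6).

(0, 1, -6)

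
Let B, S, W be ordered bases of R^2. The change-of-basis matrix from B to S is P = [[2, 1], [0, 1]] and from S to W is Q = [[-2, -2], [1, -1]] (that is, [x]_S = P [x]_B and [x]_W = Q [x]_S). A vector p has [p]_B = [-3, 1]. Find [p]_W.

[8, -6]

Apply P to get S-coordinates [-5, 1], then Q to get W-coordinates.
The result is [p]_W = [8, -6].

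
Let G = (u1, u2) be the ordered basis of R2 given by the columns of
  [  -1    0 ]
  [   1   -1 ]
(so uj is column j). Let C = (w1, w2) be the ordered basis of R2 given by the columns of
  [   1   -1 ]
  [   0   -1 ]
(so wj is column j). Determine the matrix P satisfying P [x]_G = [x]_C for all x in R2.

Take x = uj: its G-coordinates are the j-th standard unit vector, so P e_j — column j of P — equals [uj]_C.
u1 = -2w1 - w2, giving column 1 = <-2, -1>; repeating for each j gives P = [[-2, 1], [-1, 1]].

[[-2, 1], [-1, 1]]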